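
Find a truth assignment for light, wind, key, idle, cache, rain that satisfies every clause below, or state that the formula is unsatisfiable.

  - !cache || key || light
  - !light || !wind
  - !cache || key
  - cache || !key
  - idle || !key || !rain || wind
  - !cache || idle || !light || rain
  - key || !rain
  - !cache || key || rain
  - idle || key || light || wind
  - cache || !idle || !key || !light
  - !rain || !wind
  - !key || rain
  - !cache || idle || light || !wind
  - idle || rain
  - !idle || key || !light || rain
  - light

light = True, wind = False, key = True, idle = True, cache = True, rain = True

Unit clause (light) forces light = True.
In (!light || !wind) only !wind is left, so wind = False.
Set key = True.
  then (cache || !key) forces cache = True.
  then (!key || rain) forces rain = True.
  then (idle || !key || !rain || wind) forces idle = True.
All clauses satisfied.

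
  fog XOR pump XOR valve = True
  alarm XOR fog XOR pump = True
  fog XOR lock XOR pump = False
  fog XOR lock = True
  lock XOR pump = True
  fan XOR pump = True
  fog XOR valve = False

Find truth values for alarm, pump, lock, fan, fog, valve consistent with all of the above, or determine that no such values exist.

alarm = True, pump = True, lock = False, fan = False, fog = True, valve = True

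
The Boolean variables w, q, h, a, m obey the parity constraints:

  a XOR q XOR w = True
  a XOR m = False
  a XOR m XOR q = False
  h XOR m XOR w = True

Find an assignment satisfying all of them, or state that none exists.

w = False, q = False, h = False, a = True, m = True

a XOR q XOR w = T XOR F XOR F = True ✓
a XOR m = T XOR T = False ✓
a XOR m XOR q = T XOR T XOR F = False ✓
h XOR m XOR w = F XOR T XOR F = True ✓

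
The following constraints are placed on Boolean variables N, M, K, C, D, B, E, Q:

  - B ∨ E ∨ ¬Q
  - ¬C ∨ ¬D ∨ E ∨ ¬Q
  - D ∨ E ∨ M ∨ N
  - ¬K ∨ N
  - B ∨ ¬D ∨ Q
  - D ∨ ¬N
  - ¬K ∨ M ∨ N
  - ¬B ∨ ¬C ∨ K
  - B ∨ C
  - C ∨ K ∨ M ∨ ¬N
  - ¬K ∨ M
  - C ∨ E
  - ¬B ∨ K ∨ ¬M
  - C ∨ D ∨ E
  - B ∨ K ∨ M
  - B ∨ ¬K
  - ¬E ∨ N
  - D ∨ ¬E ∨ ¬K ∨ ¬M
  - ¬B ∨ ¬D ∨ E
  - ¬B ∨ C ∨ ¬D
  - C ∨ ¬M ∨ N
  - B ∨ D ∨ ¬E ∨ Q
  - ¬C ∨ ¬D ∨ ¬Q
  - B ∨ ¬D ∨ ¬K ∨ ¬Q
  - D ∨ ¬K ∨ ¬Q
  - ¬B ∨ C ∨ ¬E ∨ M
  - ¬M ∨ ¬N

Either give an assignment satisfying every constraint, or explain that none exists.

Set N = False.
  then (¬K ∨ N) forces K = False.
  then (¬E ∨ N) forces E = False.
  then (C ∨ E) forces C = True.
  then (¬B ∨ ¬C ∨ K) forces B = False.
  then (B ∨ K ∨ M) forces M = True.
  then (B ∨ E ∨ ¬Q) forces Q = False.
  then (B ∨ ¬D ∨ Q) forces D = False.
All clauses satisfied.

N: False, M: True, K: False, C: True, D: False, B: False, E: False, Q: False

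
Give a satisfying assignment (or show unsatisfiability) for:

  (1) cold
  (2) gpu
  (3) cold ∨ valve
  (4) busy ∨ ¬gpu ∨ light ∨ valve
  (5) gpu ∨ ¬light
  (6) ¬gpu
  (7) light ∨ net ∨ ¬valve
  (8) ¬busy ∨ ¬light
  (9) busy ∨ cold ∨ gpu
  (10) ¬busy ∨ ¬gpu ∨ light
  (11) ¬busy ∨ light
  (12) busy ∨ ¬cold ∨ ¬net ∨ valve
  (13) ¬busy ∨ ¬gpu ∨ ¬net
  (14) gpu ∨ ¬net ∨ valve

Case gpu = True:
  Clause (¬gpu) is falsified — contradiction.
Case gpu = False:
  Clause (gpu) is falsified — contradiction.
Both cases fail, so the formula is unsatisfiable.

Unsatisfiable — no assignment works.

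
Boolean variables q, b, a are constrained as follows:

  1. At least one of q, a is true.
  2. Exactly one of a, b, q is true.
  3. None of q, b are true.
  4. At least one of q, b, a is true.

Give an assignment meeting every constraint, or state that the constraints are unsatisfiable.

q=F; b=F; a=T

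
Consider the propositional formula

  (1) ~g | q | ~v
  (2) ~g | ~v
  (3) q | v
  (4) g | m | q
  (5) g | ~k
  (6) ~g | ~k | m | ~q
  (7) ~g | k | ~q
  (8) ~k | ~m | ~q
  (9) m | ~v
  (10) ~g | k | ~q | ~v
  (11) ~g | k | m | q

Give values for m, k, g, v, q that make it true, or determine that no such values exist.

Set m = False.
  then (m | ~v) forces v = False.
  then (q | v) forces q = True.
Set k = False.
  then (~g | k | ~q) forces g = False.
All clauses satisfied.

m = False, k = False, g = False, v = False, q = True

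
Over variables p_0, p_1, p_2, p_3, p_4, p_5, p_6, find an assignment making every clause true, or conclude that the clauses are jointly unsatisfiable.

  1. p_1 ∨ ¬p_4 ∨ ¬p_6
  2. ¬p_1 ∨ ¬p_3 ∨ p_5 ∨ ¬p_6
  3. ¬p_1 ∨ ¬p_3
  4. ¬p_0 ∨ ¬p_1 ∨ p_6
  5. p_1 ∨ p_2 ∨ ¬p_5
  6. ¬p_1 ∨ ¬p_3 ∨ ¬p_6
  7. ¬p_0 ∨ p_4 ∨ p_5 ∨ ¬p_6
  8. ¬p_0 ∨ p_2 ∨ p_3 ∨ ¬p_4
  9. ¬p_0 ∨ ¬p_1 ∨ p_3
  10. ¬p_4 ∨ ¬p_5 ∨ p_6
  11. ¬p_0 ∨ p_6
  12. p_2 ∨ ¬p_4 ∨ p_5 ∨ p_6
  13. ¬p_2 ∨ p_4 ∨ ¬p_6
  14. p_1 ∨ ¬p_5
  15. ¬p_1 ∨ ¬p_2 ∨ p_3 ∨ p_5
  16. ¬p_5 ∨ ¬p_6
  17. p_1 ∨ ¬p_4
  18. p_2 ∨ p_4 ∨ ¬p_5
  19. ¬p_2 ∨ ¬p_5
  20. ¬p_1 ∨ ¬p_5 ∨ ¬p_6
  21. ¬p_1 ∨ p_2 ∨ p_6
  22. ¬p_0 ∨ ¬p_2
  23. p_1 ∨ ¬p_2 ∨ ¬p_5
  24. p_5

Case p_2 = True:
  (¬p_2 ∨ ¬p_5) forces p_5 = False.
  Clause (p_5) is falsified — contradiction.
Case p_2 = False:
  (p_5) forces p_5 = True.
  (p_1 ∨ p_2 ∨ ¬p_5) forces p_1 = True.
  (¬p_1 ∨ ¬p_3) forces p_3 = False.
  (¬p_0 ∨ ¬p_1 ∨ p_3) forces p_0 = False.
  (¬p_5 ∨ ¬p_6) forces p_6 = False.
  Clause (¬p_1 ∨ p_2 ∨ p_6) is falsified — contradiction.
Both cases fail, so the formula is unsatisfiable.

Unsatisfiable — no assignment works.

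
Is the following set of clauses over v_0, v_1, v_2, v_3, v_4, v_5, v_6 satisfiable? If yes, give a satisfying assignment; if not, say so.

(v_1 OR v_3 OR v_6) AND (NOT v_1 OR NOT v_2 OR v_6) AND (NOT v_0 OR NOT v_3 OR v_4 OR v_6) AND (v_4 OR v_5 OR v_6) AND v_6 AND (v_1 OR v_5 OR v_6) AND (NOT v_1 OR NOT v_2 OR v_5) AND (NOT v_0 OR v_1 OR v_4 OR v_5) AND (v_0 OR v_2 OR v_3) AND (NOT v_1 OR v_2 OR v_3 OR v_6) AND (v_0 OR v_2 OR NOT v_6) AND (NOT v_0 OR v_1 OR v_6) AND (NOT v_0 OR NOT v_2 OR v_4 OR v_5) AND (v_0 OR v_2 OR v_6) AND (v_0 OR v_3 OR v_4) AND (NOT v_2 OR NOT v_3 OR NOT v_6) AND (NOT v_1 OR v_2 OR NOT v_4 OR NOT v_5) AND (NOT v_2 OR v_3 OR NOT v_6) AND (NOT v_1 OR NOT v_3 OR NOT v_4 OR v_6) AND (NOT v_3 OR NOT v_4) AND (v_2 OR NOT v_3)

v_0 = True, v_1 = True, v_2 = False, v_3 = False, v_4 = False, v_5 = False, v_6 = True

Unit clause (v_6) forces v_6 = True.
Set v_0 = True.
Set v_1 = True.
Try v_2 = True:
  (NOT v_1 OR NOT v_2 OR v_5) forces v_5 = True.
  (NOT v_2 OR NOT v_3 OR NOT v_6) forces v_3 = False.
  clause (NOT v_2 OR v_3 OR NOT v_6) is falsified — backtrack.
So v_2 = False.
  then (v_2 OR NOT v_3) forces v_3 = False.
Set v_4 = False.
Set v_5 = False.
All clauses satisfied.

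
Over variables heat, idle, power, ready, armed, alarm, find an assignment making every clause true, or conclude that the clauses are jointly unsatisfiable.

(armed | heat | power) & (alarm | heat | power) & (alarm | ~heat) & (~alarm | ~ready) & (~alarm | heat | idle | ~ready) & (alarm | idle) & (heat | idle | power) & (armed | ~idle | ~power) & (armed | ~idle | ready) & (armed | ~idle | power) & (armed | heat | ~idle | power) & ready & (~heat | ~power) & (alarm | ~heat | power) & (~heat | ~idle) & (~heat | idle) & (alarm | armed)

heat=F, idle=T, power=T, ready=T, armed=T, alarm=F

Unit clause (ready) forces ready = True.
In (~alarm | ~ready) only ~alarm is left, so alarm = False.
In (alarm | idle) only idle is left, so idle = True.
In (~heat | ~idle) only ~heat is left, so heat = False.
In (alarm | armed) only armed is left, so armed = True.
In (alarm | heat | power) only power is left, so power = True.
All clauses satisfied.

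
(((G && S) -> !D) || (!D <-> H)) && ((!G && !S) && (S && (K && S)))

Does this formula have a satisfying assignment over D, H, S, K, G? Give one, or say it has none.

Case S = True: the conjunct !S is False.
Case S = False: the conjunct S is False.
Both cases fail — unsatisfiable.

No satisfying assignment exists.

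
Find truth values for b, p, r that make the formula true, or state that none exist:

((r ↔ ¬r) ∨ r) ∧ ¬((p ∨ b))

b=F; p=F; r=T

  (r ↔ ¬r) ∨ r = True
    r ↔ ¬r = False
      ¬r = False
  ¬((p ∨ b)) = True
    p ∨ b = False
Both conjuncts True, so the formula holds.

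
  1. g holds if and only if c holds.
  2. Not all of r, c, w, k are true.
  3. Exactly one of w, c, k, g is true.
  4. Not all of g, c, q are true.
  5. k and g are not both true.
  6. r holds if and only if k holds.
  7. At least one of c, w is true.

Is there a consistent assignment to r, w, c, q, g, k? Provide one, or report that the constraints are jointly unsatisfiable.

r = False; w = True; c = False; q = True; g = False; k = False

  (1) g=F, c=F — same ✓
  (2) {r, c, w, k}: 1/4 true — not all ✓
  (3) {w, c, k, g}: 1 true — exactly one ✓
  (4) {g, c, q}: 1/3 true — not all ✓
  (5) k=F, g=F — not both ✓
  (6) r=F, k=F — same ✓
  (7) {c, w}: 1 true — at least one ✓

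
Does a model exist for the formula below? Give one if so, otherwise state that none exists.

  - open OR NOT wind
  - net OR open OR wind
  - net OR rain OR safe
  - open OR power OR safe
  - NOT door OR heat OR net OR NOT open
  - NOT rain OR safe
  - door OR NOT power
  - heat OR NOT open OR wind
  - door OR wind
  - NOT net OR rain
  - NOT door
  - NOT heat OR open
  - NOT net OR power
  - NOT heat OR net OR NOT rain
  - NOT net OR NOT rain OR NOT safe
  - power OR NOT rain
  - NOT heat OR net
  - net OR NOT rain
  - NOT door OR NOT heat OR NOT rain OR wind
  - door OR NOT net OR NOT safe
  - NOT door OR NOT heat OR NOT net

Unit clause (NOT door) forces door = False.
In (door OR NOT power) only NOT power is left, so power = False.
In (door OR wind) only wind is left, so wind = True.
In (NOT net OR power) only NOT net is left, so net = False.
In (power OR NOT rain) only NOT rain is left, so rain = False.
In (NOT heat OR net) only NOT heat is left, so heat = False.
In (open OR NOT wind) only open is left, so open = True.
In (net OR rain OR safe) only safe is left, so safe = True.
All clauses satisfied.

open = True; wind = True; net = False; door = False; power = False; heat = False; safe = True; rain = False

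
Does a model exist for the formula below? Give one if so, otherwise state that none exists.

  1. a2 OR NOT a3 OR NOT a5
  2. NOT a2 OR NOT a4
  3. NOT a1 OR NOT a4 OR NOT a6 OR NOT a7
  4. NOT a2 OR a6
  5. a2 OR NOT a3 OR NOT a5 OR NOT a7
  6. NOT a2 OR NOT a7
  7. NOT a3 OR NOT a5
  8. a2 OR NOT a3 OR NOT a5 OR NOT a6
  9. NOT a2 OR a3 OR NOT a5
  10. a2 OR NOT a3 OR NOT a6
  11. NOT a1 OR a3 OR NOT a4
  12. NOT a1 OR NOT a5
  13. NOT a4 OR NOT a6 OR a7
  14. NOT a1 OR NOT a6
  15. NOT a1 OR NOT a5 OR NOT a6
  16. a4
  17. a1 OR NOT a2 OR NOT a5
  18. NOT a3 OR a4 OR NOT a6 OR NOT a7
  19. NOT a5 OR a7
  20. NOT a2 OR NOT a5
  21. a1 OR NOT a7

Unit clause (a4) forces a4 = True.
In (NOT a2 OR NOT a4) only NOT a2 is left, so a2 = False.
Set a1 = False.
  then (a1 OR NOT a7) forces a7 = False.
  then (NOT a4 OR NOT a6 OR a7) forces a6 = False.
  then (NOT a5 OR a7) forces a5 = False.
Set a3 = False.
All clauses satisfied.

a1 = False, a2 = False, a3 = False, a4 = True, a5 = False, a6 = False, a7 = False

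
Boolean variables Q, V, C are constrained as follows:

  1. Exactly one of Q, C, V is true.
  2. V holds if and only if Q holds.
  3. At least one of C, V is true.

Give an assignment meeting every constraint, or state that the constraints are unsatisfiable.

Q = False, V = False, C = True

  (1) {Q, C, V}: 1 true — exactly one ✓
  (2) V=F, Q=F — same ✓
  (3) {C, V}: 1 true — at least one ✓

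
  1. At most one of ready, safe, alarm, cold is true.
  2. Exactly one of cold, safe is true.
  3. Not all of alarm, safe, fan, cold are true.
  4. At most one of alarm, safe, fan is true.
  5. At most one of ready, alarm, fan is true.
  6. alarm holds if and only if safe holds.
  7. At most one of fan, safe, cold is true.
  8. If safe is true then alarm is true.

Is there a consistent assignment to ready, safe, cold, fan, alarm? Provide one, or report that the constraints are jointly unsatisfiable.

ready = False; safe = False; cold = True; fan = False; alarm = False

  (1) {ready, safe, alarm, cold}: 1 true — at most one ✓
  (2) {cold, safe}: 1 true — exactly one ✓
  (3) {alarm, safe, fan, cold}: 1/4 true — not all ✓
  (4) {alarm, safe, fan}: 0 true — at most one ✓
  (5) {ready, alarm, fan}: 0 true — at most one ✓
  (6) alarm=F, safe=F — same ✓
  (7) {fan, safe, cold}: 1 true — at most one ✓
  (8) safe=F ⇒ alarm: vacuous ✓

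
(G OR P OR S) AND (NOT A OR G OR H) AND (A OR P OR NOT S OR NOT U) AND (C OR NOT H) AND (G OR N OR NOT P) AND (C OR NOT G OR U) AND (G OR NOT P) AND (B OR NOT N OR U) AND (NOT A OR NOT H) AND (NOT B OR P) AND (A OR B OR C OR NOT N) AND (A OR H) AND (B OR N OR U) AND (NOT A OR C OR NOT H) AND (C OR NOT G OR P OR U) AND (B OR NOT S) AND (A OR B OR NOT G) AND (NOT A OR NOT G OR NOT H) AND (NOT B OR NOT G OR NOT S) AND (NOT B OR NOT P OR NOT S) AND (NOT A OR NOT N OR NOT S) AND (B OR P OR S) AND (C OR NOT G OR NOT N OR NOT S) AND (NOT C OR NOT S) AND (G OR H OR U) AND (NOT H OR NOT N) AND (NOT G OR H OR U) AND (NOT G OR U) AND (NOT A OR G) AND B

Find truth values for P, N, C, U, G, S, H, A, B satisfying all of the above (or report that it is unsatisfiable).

P = True; N = True; C = True; U = True; G = True; S = False; H = False; A = True; B = True

Unit clause (B) forces B = True.
In (NOT B OR P) only P is left, so P = True.
In (NOT B OR NOT P OR NOT S) only NOT S is left, so S = False.
In (G OR NOT P) only G is left, so G = True.
In (NOT G OR U) only U is left, so U = True.
Set N = True.
  then (NOT H OR NOT N) forces H = False.
  then (A OR H) forces A = True.
Set C = True.
All clauses satisfied.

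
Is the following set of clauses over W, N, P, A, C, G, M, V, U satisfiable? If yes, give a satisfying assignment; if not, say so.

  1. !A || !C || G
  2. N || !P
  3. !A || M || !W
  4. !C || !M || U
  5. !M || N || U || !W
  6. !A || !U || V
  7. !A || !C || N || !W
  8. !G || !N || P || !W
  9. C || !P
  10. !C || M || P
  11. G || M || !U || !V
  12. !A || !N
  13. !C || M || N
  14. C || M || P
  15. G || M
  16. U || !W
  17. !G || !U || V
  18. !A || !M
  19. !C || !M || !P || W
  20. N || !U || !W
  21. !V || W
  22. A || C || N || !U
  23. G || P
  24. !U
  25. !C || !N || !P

Unit clause (!U) forces U = False.
In (U || !W) only !W is left, so W = False.
In (!V || W) only !V is left, so V = False.
Set N = True.
  then (!A || !N) forces A = False.
Try P = True:
  (C || !P) forces C = True.
  clause (!C || !N || !P) is falsified — backtrack.
So P = False.
  then (G || P) forces G = True.
Set C = False.
  then (C || M || P) forces M = True.
All clauses satisfied.

W = False, N = True, P = False, A = False, C = False, G = True, M = True, V = False, U = False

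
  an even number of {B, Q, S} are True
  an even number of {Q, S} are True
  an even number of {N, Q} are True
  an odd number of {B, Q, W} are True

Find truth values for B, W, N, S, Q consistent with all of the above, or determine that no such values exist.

B = False, W = True, N = False, S = False, Q = False

{B, Q, S}: 0 true → even ✓
{Q, S}: 0 true → even ✓
{N, Q}: 0 true → even ✓
{B, Q, W}: 1 true → odd ✓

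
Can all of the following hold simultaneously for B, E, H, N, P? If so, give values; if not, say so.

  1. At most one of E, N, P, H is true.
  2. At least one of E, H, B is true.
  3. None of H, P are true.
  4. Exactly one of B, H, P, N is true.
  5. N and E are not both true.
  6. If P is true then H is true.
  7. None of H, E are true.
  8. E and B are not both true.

B = True, E = False, H = False, N = False, P = False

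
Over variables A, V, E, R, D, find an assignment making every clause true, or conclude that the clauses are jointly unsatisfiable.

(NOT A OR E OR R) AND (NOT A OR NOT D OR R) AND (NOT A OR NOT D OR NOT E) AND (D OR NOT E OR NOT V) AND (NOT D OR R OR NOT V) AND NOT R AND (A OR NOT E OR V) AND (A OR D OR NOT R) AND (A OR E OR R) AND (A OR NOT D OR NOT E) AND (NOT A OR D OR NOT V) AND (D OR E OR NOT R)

Unit clause (NOT R) forces R = False.
Try A = False:
  (A OR E OR R) forces E = True.
  (A OR NOT E OR V) forces V = True.
  (D OR NOT E OR NOT V) forces D = True.
  clause (NOT D OR R OR NOT V) is falsified — backtrack.
So A = True.
  then (NOT A OR E OR R) forces E = True.
  then (NOT A OR NOT D OR R) forces D = False.
  then (D OR NOT E OR NOT V) forces V = False.
All clauses satisfied.

A=T; V=F; E=T; R=F; D=F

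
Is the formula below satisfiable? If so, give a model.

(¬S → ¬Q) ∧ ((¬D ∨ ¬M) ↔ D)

M = False, Q = False, D = True, S = True

  ¬S → ¬Q = True
    ¬S = False
    ¬Q = True
  (¬D ∨ ¬M) ↔ D = True
    ¬D ∨ ¬M = True
      ¬D = False
      ¬M = True
Both conjuncts True, so the formula holds.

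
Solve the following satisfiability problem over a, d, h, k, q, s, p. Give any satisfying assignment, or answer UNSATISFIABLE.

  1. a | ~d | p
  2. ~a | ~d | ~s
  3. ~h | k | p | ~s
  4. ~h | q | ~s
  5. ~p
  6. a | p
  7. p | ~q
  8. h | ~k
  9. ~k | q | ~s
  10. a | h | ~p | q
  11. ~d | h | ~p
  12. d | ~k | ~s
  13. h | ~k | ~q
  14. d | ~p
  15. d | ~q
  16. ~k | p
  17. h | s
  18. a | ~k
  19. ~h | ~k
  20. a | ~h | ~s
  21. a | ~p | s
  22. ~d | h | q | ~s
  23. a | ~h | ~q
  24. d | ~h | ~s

Unit clause (~p) forces p = False.
In (a | p) only a is left, so a = True.
In (p | ~q) only ~q is left, so q = False.
In (~k | p) only ~k is left, so k = False.
Set d = False.
Set h = False.
  then (h | s) forces s = True.
All clauses satisfied.

a: True; d: False; h: False; k: False; q: False; s: True; p: False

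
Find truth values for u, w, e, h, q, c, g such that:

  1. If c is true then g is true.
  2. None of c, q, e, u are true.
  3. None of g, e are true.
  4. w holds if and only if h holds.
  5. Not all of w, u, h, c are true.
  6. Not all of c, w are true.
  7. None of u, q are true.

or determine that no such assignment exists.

u = False, w = False, e = False, h = False, q = False, c = False, g = False

  (1) c=F ⇒ g: vacuous ✓
  (2) {c, q, e, u}: 0 true — none ✓
  (3) {g, e}: 0 true — none ✓
  (4) w=F, h=F — same ✓
  (5) {w, u, h, c}: 0/4 true — not all ✓
  (6) {c, w}: 0/2 true — not all ✓
  (7) {u, q}: 0 true — none ✓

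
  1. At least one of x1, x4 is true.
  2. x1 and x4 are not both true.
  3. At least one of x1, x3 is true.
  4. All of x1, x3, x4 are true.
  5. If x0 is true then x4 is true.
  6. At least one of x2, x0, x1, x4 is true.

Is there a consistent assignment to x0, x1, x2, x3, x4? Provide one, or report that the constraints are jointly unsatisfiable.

Case x1 = True:
  (2) with x1=T forces x4 = False.
  Constraint (4) is violated (x4=F) — contradiction.
Case x1 = False:
  Constraint (4) is violated (x1=F) — contradiction.
Both cases fail — unsatisfiable.

No satisfying assignment exists.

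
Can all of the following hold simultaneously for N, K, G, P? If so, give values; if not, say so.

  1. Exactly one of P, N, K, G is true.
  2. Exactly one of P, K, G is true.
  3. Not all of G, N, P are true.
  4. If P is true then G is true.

N: False, K: True, G: False, P: False

  (1) {P, N, K, G}: 1 true — exactly one ✓
  (2) {P, K, G}: 1 true — exactly one ✓
  (3) {G, N, P}: 0/3 true — not all ✓
  (4) P=F ⇒ G: vacuous ✓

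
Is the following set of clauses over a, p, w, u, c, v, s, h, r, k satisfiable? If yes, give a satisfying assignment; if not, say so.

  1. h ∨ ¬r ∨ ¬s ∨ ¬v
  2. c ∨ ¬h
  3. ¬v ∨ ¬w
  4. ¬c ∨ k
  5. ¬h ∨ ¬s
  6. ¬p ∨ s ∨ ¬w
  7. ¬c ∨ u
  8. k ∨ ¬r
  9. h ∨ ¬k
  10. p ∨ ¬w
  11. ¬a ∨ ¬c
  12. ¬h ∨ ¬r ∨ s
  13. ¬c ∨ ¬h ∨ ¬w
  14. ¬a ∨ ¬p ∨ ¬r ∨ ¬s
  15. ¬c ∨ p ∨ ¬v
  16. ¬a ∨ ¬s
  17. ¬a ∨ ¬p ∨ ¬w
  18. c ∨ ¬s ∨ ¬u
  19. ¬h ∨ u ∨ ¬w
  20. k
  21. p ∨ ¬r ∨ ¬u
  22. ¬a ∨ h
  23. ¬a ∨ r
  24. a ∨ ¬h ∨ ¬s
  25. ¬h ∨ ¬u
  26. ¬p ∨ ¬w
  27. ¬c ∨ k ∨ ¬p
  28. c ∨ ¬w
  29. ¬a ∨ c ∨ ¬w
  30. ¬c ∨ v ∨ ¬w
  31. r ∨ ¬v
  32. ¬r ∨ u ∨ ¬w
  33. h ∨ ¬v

Case k = True:
  (h ∨ ¬k) forces h = True.
  (c ∨ ¬h) forces c = True.
  (¬h ∨ ¬s) forces s = False.
  (¬c ∨ u) forces u = True.
  Clause (¬h ∨ ¬u) is falsified — contradiction.
Case k = False:
  Clause (k) is falsified — contradiction.
Both cases fail, so the formula is unsatisfiable.

No satisfying assignment exists.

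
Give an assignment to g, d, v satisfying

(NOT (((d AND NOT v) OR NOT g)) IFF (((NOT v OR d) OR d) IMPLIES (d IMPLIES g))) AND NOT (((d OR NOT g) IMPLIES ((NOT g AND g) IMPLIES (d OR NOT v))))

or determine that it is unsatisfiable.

The conjunct NOT (((d OR NOT g) IMPLIES ((NOT g AND g) IMPLIES (d OR NOT v)))) is unsatisfiable on its own:
  g=F, d=F, v=F: evaluates to False.
  g=F, d=F, v=T: evaluates to False.
  g=F, d=T, v=F: evaluates to False.
  g=F, d=T, v=T: evaluates to False.
  g=T, d=F, v=F: evaluates to False.
  g=T, d=F, v=T: evaluates to False.
  g=T, d=T, v=F: evaluates to False.
  g=T, d=T, v=T: evaluates to False.
So the whole conjunction is unsatisfiable.

Unsatisfiable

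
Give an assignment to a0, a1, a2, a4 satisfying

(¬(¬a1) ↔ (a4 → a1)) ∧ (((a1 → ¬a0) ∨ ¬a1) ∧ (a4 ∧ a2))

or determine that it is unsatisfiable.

a0 = False, a1 = True, a2 = True, a4 = True

  ¬(¬a1) ↔ (a4 → a1) = True
    ¬(¬a1) = True
      ¬a1 = False
    a4 → a1 = True
  ((a1 → ¬a0) ∨ ¬a1) ∧ (a4 ∧ a2) = True
    (a1 → ¬a0) ∨ ¬a1 = True
      a1 → ¬a0 = True
        ¬a0 = True
      ¬a1 = False
    a4 ∧ a2 = True
Both conjuncts True, so the formula holds.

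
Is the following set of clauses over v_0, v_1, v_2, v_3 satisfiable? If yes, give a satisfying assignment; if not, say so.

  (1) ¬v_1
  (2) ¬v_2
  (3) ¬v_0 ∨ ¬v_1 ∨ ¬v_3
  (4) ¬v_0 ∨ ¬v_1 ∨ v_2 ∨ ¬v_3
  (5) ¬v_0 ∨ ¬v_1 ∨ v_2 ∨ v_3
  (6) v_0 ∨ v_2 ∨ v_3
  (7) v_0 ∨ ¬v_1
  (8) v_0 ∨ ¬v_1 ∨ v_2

v_0 = True, v_1 = False, v_2 = False, v_3 = True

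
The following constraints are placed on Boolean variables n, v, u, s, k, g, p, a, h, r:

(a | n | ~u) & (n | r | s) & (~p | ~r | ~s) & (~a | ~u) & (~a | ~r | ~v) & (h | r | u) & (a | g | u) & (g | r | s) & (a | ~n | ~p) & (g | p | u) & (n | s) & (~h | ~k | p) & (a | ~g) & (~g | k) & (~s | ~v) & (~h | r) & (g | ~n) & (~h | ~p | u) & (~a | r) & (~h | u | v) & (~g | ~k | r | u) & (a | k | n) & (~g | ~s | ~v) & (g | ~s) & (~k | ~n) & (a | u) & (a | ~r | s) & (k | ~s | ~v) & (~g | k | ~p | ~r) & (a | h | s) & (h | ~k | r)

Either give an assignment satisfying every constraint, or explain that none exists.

Try n = True:
  (g | ~n) forces g = True.
  (a | ~g) forces a = True.
  (~a | ~u) forces u = False.
  (~g | k) forces k = True.
  clause (~k | ~n) is falsified — backtrack.
So n = False.
  then (n | s) forces s = True.
  then (~s | ~v) forces v = False.
  then (g | ~s) forces g = True.
  then (a | ~g) forces a = True.
  then (~g | k) forces k = True.
  then (~a | r) forces r = True.
  then (~p | ~r | ~s) forces p = False.
  then (~a | ~u) forces u = False.
  then (~h | ~k | p) forces h = False.
All clauses satisfied.

n = False; v = False; u = False; s = True; k = True; g = True; p = False; a = True; h = False; r = True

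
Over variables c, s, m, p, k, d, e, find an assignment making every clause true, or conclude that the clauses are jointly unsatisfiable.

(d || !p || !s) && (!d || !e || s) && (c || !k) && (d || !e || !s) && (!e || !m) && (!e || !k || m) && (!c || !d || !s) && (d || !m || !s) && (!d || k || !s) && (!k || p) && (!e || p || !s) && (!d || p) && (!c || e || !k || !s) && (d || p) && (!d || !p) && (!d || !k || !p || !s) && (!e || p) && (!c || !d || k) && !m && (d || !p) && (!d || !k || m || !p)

Unsatisfiable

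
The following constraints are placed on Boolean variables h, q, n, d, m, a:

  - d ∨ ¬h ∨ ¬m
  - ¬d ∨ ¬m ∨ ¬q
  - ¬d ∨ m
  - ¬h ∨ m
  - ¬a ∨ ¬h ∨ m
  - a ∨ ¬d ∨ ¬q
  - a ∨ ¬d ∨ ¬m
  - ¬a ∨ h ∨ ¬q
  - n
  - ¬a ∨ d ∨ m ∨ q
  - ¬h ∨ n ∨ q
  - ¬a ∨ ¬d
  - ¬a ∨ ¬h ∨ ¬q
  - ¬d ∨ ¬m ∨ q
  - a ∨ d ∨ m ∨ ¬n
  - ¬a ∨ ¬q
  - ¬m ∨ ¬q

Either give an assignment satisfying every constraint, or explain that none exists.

Unit clause (n) forces n = True.
Try h = True:
  (¬h ∨ m) forces m = True.
  (d ∨ ¬h ∨ ¬m) forces d = True.
  (¬d ∨ ¬m ∨ ¬q) forces q = False.
  clause (¬d ∨ ¬m ∨ q) is falsified — backtrack.
So h = False.
Try q = True:
  (¬a ∨ h ∨ ¬q) forces a = False.
  (a ∨ ¬d ∨ ¬q) forces d = False.
  (a ∨ d ∨ m ∨ ¬n) forces m = True.
  clause (¬m ∨ ¬q) is falsified — backtrack.
So q = False.
Try d = True:
  (¬d ∨ m) forces m = True.
  clause (¬d ∨ ¬m ∨ q) is falsified — backtrack.
So d = False.
Set m = True.
Set a = True.
All clauses satisfied.

h: False, q: False, n: True, d: False, m: True, a: True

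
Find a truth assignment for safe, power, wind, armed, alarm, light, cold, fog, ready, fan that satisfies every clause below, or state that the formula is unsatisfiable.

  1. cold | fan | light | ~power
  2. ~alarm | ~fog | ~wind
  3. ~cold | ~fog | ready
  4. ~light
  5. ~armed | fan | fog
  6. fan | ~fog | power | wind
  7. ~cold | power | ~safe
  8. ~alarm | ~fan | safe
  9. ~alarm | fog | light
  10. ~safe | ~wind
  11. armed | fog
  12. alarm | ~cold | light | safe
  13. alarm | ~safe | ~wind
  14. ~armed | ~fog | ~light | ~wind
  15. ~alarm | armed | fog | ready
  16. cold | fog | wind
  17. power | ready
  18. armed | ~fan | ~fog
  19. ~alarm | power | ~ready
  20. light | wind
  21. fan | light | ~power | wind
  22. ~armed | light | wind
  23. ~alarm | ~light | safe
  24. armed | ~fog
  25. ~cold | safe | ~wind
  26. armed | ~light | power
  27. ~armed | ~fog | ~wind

safe = False, power = True, wind = True, armed = True, alarm = False, light = False, cold = False, fog = False, ready = True, fan = True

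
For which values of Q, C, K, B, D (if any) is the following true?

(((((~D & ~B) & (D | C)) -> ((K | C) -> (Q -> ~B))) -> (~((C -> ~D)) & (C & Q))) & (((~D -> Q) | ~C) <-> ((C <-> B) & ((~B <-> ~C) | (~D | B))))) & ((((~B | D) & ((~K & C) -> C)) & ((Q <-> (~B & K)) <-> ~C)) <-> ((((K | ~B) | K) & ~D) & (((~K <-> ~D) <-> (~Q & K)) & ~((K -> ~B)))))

Case Q = True: the formula simplifies to (((((~D & ~B) & (D | C)) -> ((K | C) -> ~B)) -> (~((C -> ~D)) & C)) & ((C <-> B) & ((~B <-> ~C) | (~D | B)))) & ((((~B | D) & ((~K & C) -> C)) & ((~B & K) <-> ~C)) <-> ((((K | ~B) | K) & ~D) & (~((~K <-> ~D)) & ~((K -> ~B))))).
  B = True: simplifies to ((~((C -> ~D)) & C) & C) & (((D & ((~K & C) -> C)) & C) <-> (((K | K) & ~D) & (~((~K <-> ~D)) & ~(~K)))).
    D = True: simplifies to ((~(~C) & C) & C) & ~((((~K & C) -> C) & C)).
      C = True: the conjunct ~((((~K & C) -> C) & C)) becomes ~((True & True)) = False.
      C = False: the conjunct ~(~C) becomes ~(~False) = False.
    D = False: the conjunct ~((C -> ~D)) becomes ~((C -> True)) = False.
  B = False: simplifies to ((~((C -> ~D)) & C) & (~C & (~C | ~D))) & ~((((~K & C) -> C) & (K <-> ~C))).
    C = True: the conjunct ~C is False.
    C = False: the conjunct ~((C -> ~D)) becomes ~((False -> ~D)) = False.
Case Q = False: the conjunct (((~D & ~B) & (D | C)) -> ((K | C) -> (Q -> ~B))) -> (~((C -> ~D)) & (C & Q)) becomes (((~D & ~B) & (D | C)) -> True) -> (~((C -> ~D)) & False) = False.
Both cases fail — unsatisfiable.

The formula is unsatisfiable.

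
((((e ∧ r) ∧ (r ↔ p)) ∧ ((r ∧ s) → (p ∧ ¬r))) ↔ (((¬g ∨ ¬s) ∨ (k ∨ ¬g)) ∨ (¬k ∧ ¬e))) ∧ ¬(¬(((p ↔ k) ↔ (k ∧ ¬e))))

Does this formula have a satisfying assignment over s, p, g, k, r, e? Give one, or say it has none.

s: True; p: True; g: True; k: False; r: False; e: True

  (((e ∧ r) ∧ (r ↔ p)) ∧ ((r ∧ s) → (p ∧ ¬r))) ↔ (((¬g ∨ ¬s) ∨ (k ∨ ¬g)) ∨ (¬k ∧ ¬e)) = True
    ((e ∧ r) ∧ (r ↔ p)) ∧ ((r ∧ s) → (p ∧ ¬r)) = False
      (e ∧ r) ∧ (r ↔ p) = False
        e ∧ r = False
        r ↔ p = False
      (r ∧ s) → (p ∧ ¬r) = True
        r ∧ s = False
        p ∧ ¬r = True
          ¬r = True
    ((¬g ∨ ¬s) ∨ (k ∨ ¬g)) ∨ (¬k ∧ ¬e) = False
      (¬g ∨ ¬s) ∨ (k ∨ ¬g) = False
        ¬g ∨ ¬s = False
          ¬g = False
          ¬s = False
        k ∨ ¬g = False
          ¬g = False
      ¬k ∧ ¬e = False
        ¬k = True
        ¬e = False
  ¬(¬(((p ↔ k) ↔ (k ∧ ¬e)))) = True
    ¬(((p ↔ k) ↔ (k ∧ ¬e))) = False
      (p ↔ k) ↔ (k ∧ ¬e) = True
        p ↔ k = False
        k ∧ ¬e = False
          ¬e = False
Both conjuncts True, so the formula holds.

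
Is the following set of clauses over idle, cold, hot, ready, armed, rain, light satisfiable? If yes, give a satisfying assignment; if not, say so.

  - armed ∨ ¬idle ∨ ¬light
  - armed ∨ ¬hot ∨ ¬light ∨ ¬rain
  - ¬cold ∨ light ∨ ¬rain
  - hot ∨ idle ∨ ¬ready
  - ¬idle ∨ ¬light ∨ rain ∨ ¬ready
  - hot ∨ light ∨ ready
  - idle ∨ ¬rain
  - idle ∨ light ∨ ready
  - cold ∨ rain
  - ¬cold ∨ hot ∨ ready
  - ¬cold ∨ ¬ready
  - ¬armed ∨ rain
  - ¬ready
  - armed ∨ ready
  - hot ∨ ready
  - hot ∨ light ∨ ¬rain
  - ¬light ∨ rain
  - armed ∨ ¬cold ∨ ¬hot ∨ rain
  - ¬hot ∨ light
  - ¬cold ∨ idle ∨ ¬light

idle = True, cold = True, hot = True, ready = False, armed = True, rain = True, light = True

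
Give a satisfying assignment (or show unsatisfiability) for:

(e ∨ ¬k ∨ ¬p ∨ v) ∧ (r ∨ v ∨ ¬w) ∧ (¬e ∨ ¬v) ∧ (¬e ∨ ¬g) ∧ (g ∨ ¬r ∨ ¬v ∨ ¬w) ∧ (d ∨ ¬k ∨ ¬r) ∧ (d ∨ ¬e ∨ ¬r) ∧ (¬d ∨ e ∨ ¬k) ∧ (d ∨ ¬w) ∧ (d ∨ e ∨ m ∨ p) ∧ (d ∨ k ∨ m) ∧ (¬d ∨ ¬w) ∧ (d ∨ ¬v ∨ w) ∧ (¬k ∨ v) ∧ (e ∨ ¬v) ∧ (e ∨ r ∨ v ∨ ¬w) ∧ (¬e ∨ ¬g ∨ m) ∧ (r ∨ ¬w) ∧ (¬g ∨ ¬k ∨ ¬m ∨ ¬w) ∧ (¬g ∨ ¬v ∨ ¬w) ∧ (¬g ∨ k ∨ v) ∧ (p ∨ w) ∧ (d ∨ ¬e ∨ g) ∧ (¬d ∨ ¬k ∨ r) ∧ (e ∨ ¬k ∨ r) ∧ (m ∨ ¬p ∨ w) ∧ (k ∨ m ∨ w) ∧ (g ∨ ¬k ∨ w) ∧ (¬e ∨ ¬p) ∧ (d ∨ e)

p = True, g = False, v = False, r = True, m = True, w = False, e = False, k = False, d = True

Try p = False:
  (p ∨ w) forces w = True.
  (d ∨ ¬w) forces d = True.
  clause (¬d ∨ ¬w) is falsified — backtrack.
So p = True.
  then (¬e ∨ ¬p) forces e = False.
  then (d ∨ e) forces d = True.
  then (¬d ∨ e ∨ ¬k) forces k = False.
  then (¬d ∨ ¬w) forces w = False.
  then (e ∨ ¬v) forces v = False.
  then (¬g ∨ k ∨ v) forces g = False.
  then (m ∨ ¬p ∨ w) forces m = True.
Set r = True.
All clauses satisfied.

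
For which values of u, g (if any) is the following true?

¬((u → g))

u = True, g = False

  ¬((u → g)) = True
    u → g = False
The formula evaluates to True.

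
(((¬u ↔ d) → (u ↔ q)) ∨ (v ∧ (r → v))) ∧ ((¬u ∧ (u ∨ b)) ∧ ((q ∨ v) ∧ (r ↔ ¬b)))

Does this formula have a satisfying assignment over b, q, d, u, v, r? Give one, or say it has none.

b: True, q: True, d: True, u: False, v: True, r: False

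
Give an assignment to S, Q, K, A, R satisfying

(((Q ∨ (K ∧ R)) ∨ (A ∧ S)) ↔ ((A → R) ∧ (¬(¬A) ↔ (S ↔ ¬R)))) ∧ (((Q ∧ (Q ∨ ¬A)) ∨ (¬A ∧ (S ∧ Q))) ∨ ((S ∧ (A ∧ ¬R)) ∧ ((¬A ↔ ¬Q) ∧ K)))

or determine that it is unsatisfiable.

S = False, Q = True, K = True, A = True, R = True

  ((Q ∨ (K ∧ R)) ∨ (A ∧ S)) ↔ ((A → R) ∧ (¬(¬A) ↔ (S ↔ ¬R))) = True
    (Q ∨ (K ∧ R)) ∨ (A ∧ S) = True
      Q ∨ (K ∧ R) = True
        K ∧ R = True
      A ∧ S = False
    (A → R) ∧ (¬(¬A) ↔ (S ↔ ¬R)) = True
      A → R = True
      ¬(¬A) ↔ (S ↔ ¬R) = True
        ¬(¬A) = True
          ¬A = False
        S ↔ ¬R = True
          ¬R = False
  ((Q ∧ (Q ∨ ¬A)) ∨ (¬A ∧ (S ∧ Q))) ∨ ((S ∧ (A ∧ ¬R)) ∧ ((¬A ↔ ¬Q) ∧ K)) = True
    (Q ∧ (Q ∨ ¬A)) ∨ (¬A ∧ (S ∧ Q)) = True
      Q ∧ (Q ∨ ¬A) = True
        Q ∨ ¬A = True
          ¬A = False
      ¬A ∧ (S ∧ Q) = False
        ¬A = False
        S ∧ Q = False
    (S ∧ (A ∧ ¬R)) ∧ ((¬A ↔ ¬Q) ∧ K) = False
      S ∧ (A ∧ ¬R) = False
        A ∧ ¬R = False
          ¬R = False
      (¬A ↔ ¬Q) ∧ K = True
        ¬A ↔ ¬Q = True
          ¬A = False
          ¬Q = False
Both conjuncts True, so the formula holds.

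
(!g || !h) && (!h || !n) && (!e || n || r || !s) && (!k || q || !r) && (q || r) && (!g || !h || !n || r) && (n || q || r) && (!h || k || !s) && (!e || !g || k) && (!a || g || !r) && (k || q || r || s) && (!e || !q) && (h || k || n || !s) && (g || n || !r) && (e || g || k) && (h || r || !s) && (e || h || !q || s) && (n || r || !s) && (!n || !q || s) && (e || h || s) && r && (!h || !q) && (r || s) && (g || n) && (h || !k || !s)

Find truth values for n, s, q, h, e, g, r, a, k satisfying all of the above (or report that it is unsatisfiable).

Unit clause (r) forces r = True.
Set n = True.
  then (!h || !n) forces h = False.
Set s = False.
  then (!n || !q || s) forces q = False.
  then (e || h || s) forces e = True.
  then (!k || q || !r) forces k = False.
  then (!e || !g || k) forces g = False.
  then (!a || g || !r) forces a = False.
All clauses satisfied.

n = True, s = False, q = False, h = False, e = True, g = False, r = True, a = False, k = False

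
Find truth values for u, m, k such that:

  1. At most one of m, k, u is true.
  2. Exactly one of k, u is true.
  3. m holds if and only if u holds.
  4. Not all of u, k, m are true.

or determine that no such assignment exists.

u: False, m: False, k: True

  (1) {m, k, u}: 1 true — at most one ✓
  (2) {k, u}: 1 true — exactly one ✓
  (3) m=F, u=F — same ✓
  (4) {u, k, m}: 1/3 true — not all ✓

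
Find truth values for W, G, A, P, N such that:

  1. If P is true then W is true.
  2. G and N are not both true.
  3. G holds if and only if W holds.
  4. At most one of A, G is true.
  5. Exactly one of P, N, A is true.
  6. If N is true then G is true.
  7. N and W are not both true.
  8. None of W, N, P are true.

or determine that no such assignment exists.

W = False, G = False, A = True, P = False, N = False

  (1) P=F ⇒ W: vacuous ✓
  (2) G=F, N=F — not both ✓
  (3) G=F, W=F — same ✓
  (4) {A, G}: 1 true — at most one ✓
  (5) {P, N, A}: 1 true — exactly one ✓
  (6) N=F ⇒ G: vacuous ✓
  (7) N=F, W=F — not both ✓
  (8) {W, N, P}: 0 true — none ✓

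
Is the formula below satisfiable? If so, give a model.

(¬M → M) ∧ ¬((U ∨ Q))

U = False; M = True; Q = False

  ¬M → M = True
    ¬M = False
  ¬((U ∨ Q)) = True
    U ∨ Q = False
Both conjuncts True, so the formula holds.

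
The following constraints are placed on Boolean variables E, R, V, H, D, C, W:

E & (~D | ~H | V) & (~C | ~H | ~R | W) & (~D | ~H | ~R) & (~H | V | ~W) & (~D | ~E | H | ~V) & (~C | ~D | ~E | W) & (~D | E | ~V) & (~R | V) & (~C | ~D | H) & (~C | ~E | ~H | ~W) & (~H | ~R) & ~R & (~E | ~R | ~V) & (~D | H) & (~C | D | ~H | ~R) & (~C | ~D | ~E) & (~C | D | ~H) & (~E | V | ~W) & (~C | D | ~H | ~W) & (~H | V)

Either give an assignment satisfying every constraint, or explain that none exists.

E=T, R=F, V=F, H=F, D=F, C=F, W=F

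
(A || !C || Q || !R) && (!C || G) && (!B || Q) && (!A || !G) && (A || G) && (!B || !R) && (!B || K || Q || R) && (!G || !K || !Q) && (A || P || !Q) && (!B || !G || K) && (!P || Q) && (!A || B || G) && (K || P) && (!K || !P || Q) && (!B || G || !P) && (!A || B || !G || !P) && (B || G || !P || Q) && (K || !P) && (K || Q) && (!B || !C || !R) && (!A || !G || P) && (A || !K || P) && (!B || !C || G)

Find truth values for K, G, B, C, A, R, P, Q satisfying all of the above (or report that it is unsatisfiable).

Set K = True.
Try G = True:
  (!A || !G) forces A = False.
  (!G || !K || !Q) forces Q = False.
  (!B || Q) forces B = False.
  (!P || Q) forces P = False.
  clause (A || !K || P) is falsified — backtrack.
So G = False.
  then (!C || G) forces C = False.
  then (A || G) forces A = True.
  then (!A || B || G) forces B = True.
  then (!B || G || !P) forces P = False.
  then (!B || Q) forces Q = True.
  then (!B || !R) forces R = False.
All clauses satisfied.

K = True, G = False, B = True, C = False, A = True, R = False, P = False, Q = True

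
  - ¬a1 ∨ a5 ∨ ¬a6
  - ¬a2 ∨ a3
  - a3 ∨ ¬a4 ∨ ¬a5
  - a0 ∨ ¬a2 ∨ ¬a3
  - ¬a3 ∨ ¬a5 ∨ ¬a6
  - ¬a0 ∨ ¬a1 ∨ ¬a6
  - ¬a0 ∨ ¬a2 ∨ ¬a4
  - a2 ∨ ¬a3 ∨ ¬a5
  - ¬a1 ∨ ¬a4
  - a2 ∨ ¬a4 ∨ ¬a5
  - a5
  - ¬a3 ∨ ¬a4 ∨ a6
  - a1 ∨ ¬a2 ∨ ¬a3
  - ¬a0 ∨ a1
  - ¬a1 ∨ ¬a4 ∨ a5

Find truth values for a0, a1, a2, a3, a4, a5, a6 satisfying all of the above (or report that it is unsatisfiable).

a0: False; a1: True; a2: False; a3: False; a4: False; a5: True; a6: False

Unit clause (a5) forces a5 = True.
Set a0 = False.
Set a1 = True.
  then (¬a1 ∨ ¬a4) forces a4 = False.
Try a2 = True:
  (¬a2 ∨ a3) forces a3 = True.
  clause (a0 ∨ ¬a2 ∨ ¬a3) is falsified — backtrack.
So a2 = False.
  then (a2 ∨ ¬a3 ∨ ¬a5) forces a3 = False.
Set a6 = False.
All clauses satisfied.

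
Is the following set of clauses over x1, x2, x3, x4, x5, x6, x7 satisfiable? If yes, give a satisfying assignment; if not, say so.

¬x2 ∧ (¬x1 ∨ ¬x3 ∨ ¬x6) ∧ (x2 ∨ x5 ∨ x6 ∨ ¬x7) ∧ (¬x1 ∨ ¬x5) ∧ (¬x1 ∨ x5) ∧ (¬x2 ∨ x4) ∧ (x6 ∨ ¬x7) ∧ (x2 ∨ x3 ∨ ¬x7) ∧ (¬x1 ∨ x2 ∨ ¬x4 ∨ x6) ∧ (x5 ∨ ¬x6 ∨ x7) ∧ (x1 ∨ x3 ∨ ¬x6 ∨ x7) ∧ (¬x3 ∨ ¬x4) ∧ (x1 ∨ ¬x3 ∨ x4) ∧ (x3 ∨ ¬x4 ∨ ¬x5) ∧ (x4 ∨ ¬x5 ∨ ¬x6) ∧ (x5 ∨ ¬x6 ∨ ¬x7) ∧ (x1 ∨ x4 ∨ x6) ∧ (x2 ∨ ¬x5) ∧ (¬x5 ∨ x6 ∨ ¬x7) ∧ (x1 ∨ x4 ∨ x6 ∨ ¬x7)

Unit clause (¬x2) forces x2 = False.
In (x2 ∨ ¬x5) only ¬x5 is left, so x5 = False.
In (¬x1 ∨ x5) only ¬x1 is left, so x1 = False.
Try x3 = True:
  (¬x3 ∨ ¬x4) forces x4 = False.
  clause (x1 ∨ ¬x3 ∨ x4) is falsified — backtrack.
So x3 = False.
  then (x2 ∨ x3 ∨ ¬x7) forces x7 = False.
  then (x5 ∨ ¬x6 ∨ x7) forces x6 = False.
  then (x1 ∨ x4 ∨ x6) forces x4 = True.
All clauses satisfied.

x1=F, x2=F, x3=F, x4=T, x5=F, x6=F, x7=F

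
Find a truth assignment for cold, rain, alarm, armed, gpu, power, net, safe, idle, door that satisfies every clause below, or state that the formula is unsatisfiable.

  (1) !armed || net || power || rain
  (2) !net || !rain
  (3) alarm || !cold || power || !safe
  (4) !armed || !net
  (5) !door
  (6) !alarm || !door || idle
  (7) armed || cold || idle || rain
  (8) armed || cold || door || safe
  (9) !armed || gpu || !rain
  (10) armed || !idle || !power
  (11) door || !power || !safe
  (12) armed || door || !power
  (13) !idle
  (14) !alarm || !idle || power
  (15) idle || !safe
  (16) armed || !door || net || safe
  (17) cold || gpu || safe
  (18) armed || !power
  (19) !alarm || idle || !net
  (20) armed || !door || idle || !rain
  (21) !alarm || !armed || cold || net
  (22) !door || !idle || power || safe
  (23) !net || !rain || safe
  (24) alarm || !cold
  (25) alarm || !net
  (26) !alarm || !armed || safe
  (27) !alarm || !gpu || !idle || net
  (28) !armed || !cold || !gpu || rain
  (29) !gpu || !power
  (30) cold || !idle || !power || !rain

cold = True; rain = False; alarm = True; armed = False; gpu = False; power = False; net = False; safe = False; idle = False; door = False

Unit clause (!door) forces door = False.
Unit clause (!idle) forces idle = False.
In (idle || !safe) only !safe is left, so safe = False.
Set cold = True.
  then (alarm || !cold) forces alarm = True.
  then (!alarm || !armed || safe) forces armed = False.
  then (armed || door || !power) forces power = False.
  then (!alarm || idle || !net) forces net = False.
Set rain = False.
Set gpu = False.
All clauses satisfied.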